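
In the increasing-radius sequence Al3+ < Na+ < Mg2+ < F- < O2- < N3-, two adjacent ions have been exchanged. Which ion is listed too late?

Mg2+

Check each adjacent pair. Na+ and Mg2+ are reversed: Mg2+ and Na+ share 10 electrons; the higher nuclear charge on Mg (Z=12) contracts it more, so Mg2+ < Na+. No other neighbouring pair contradicts the periodic trends, so Mg2+ is the ion listed too late.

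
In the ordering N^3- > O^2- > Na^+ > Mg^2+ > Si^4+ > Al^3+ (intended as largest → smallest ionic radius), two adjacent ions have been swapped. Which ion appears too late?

Al^3+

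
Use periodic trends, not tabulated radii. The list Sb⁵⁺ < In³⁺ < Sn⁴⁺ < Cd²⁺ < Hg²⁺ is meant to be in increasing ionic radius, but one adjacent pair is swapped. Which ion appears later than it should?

Sn⁴⁺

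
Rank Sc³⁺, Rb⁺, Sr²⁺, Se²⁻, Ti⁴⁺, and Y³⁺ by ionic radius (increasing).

Ti⁴⁺ < Sc³⁺ < Y³⁺ < Sr²⁺ < Rb⁺ < Se²⁻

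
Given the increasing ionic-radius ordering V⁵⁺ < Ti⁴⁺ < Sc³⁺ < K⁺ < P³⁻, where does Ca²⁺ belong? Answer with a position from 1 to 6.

All of these have 18 electrons (isoelectronic). With the same electron cloud, the ion with the most protons pulls it in tightest. Nuclear charges: V⁵⁺ (Z=23), Ti⁴⁺ (Z=22), Sc³⁺ (Z=21), Ca²⁺ (Z=20), K⁺ (Z=19), P³⁻ (Z=15). Highest Z is smallest.
Putting Ca²⁺ in gives V⁵⁺ < Ti⁴⁺ < Sc³⁺ < Ca²⁺ < K⁺ < P³⁻; it lands at slot 4.

4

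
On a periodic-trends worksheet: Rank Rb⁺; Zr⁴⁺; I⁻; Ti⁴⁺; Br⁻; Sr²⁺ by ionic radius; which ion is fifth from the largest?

Zr⁴⁺

Electron counts and nuclear charges: Ti⁴⁺ has 18 e⁻ (Z=22), Zr⁴⁺ has 36 e⁻ (Z=40), Sr²⁺ has 36 e⁻ (Z=38), Rb⁺ has 36 e⁻ (Z=37), Br⁻ has 36 e⁻ (Z=35), I⁻ has 54 e⁻ (Z=53). Ti⁴⁺ < Zr⁴⁺ (same group, period 4 vs 5); Zr⁴⁺ < Sr²⁺ (both 36 e⁻, Z=40>38); Sr²⁺ < Rb⁺ (both 36 e⁻, Z=38>37); Rb⁺ < Br⁻ (both 36 e⁻, Z=37>35); Br⁻ < I⁻ (same group, 1 shell fewer).
Ordering: Ti⁴⁺ < Zr⁴⁺ < Sr²⁺ < Rb⁺ < Br⁻ < I⁻. The fifth largest is Zr⁴⁺.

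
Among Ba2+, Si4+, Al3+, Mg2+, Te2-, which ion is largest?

Te2-

Tabulating Z and e⁻: Si4+: 10 e⁻, Z=14, Al3+: 10 e⁻, Z=13, Mg2+: 10 e⁻, Z=12, Ba2+: 54 e⁻, Z=56, Te2-: 54 e⁻, Z=52. Si4+ < Al3+ (both 10 e⁻, Z=14>13); Al3+ < Mg2+ (isoelectronic, higher Z=13 is smaller); Mg2+ < Ba2+ (same group, 3 shells fewer); Ba2+ < Te2- (both 54 e⁻, Z=56>52).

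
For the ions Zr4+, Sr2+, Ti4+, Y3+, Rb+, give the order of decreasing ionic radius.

Electron counts and nuclear charges: Ti4+ (Z=22, 18 e⁻), Zr4+ (Z=40, 36 e⁻), Y3+ (Z=39, 36 e⁻), Sr2+ (Z=38, 36 e⁻), Rb+ (Z=37, 36 e⁻). Ti4+ < Zr4+ (same group, period 4 vs 5); Zr4+ < Y3+ (isoelectronic, higher Z=40 is smaller); Y3+ < Sr2+ (both 36 e⁻, Z=39>38); Sr2+ < Rb+ (isoelectronic, higher Z=38 is smaller).

Rb+ > Sr2+ > Y3+ > Zr4+ > Ti4+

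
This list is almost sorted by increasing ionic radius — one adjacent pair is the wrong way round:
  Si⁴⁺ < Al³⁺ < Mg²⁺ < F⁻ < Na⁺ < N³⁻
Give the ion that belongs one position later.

F⁻

The pair F⁻, Na⁺ is the wrong way round — they are isoelectronic (10 e⁻) and Na has more protons than F (11 vs 9), making Na⁺ smaller. All other adjacent pairs agree with periodic trends, so F⁻ is the misplaced ion.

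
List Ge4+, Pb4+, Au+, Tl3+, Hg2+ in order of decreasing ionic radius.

Au+ > Hg2+ > Tl3+ > Pb4+ > Ge4+

Work out protons and electrons: Ge4+: 28 e⁻, Z=32, Pb4+: 78 e⁻, Z=82, Tl3+: 78 e⁻, Z=81, Hg2+: 78 e⁻, Z=80, Au+: 78 e⁻, Z=79. Ge4+ < Pb4+ (same group, period 4 vs 6); Pb4+ < Tl3+ (isoelectronic, higher Z=82 is smaller); Tl3+ < Hg2+ (both 78 e⁻, Z=81>80); Hg2+ < Au+ (both 78 e⁻, Z=80>79).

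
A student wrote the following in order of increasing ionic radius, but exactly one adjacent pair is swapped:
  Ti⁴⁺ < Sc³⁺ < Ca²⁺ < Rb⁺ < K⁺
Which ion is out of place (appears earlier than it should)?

Compare adjacent ions: both in group 1 with the same charge; K⁺ (period 4) has the smaller radius — yet in this increasing list Rb⁺ sits before K⁺. Nothing else is reversed, so Rb⁺ should move one place to the right.

Rb⁺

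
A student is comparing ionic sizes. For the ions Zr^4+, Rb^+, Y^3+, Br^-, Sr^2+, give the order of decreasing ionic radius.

All of these have 36 electrons (isoelectronic). With the same electron cloud, the ion with the most protons pulls it in tightest. Nuclear charges: Zr^4+ (Z=40), Y^3+ (Z=39), Sr^2+ (Z=38), Rb^+ (Z=37), Br^- (Z=35). Highest Z is smallest.

Br^- > Rb^+ > Sr^2+ > Y^3+ > Zr^4+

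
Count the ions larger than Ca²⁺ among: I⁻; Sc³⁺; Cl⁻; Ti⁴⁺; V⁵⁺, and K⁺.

First list Z and electron count for each: V⁵⁺ has 18 e⁻ (Z=23), Ti⁴⁺ has 18 e⁻ (Z=22), Sc³⁺ has 18 e⁻ (Z=21), Ca²⁺ has 18 e⁻ (Z=20), K⁺ has 18 e⁻ (Z=19), Cl⁻ has 18 e⁻ (Z=17), I⁻ has 54 e⁻ (Z=53). V⁵⁺ < Ti⁴⁺ (both 18 e⁻, Z=23>22); Ti⁴⁺ < Sc³⁺ (isoelectronic, higher Z=22 is smaller); Sc³⁺ < Ca²⁺ (isoelectronic, higher Z=21 is smaller); Ca²⁺ < K⁺ (both 18 e⁻, Z=20>19); K⁺ < Cl⁻ (both 18 e⁻, Z=19>17); Cl⁻ < I⁻ (same group, period 3 vs 5).
Placing each against Ca²⁺: smaller — V⁵⁺, Ti⁴⁺, Sc³⁺; larger — K⁺, Cl⁻, I⁻. Count: 3.

3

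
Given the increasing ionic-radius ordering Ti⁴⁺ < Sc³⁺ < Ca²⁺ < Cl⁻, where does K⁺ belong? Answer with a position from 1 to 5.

Each ion has 18 electrons. The ranking follows nuclear charge in reverse — greater Z gives a smaller radius. Ti⁴⁺ (Z=22), Sc³⁺ (Z=21), Ca²⁺ (Z=20), K⁺ (Z=19), Cl⁻ (Z=17).
Putting K⁺ in gives Ti⁴⁺ < Sc³⁺ < Ca²⁺ < K⁺ < Cl⁻; it lands at slot 4.

4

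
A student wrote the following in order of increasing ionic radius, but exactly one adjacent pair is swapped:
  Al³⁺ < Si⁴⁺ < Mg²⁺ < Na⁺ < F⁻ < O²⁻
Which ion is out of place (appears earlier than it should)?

Compare adjacent ions: they are isoelectronic (10 e⁻) and Si has more protons than Al (14 vs 13), making Si⁴⁺ smaller — yet in this increasing list Al³⁺ sits before Si⁴⁺. Nothing else is reversed, so Al³⁺ should move one place to the right.

Al³⁺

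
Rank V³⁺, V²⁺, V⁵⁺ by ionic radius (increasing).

These are all V ions. Removing more electrons (higher positive charge) pulls the remaining electrons in closer, so V⁵⁺ is smallest and V²⁺ is largest.

V⁵⁺ < V³⁺ < V²⁺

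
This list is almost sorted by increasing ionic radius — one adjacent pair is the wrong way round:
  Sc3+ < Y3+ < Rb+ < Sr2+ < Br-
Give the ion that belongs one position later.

Compare adjacent ions: Sr2+ and Rb+ share 36 electrons; the higher nuclear charge on Sr (Z=38) contracts it more, so Sr2+ < Rb+ — yet in this increasing list Rb+ sits before Sr2+. Nothing else is reversed, so Rb+ should move one place to the right.

Rb+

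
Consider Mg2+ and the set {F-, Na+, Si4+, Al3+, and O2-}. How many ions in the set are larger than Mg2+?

3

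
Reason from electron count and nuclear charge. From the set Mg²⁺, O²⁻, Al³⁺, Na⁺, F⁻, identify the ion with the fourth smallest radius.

Each ion has 10 electrons. The ranking follows nuclear charge in reverse — greater Z gives a smaller radius. Al³⁺ (Z=13), Mg²⁺ (Z=12), Na⁺ (Z=11), F⁻ (Z=9), O²⁻ (Z=8).
Ordering: Al³⁺ < Mg²⁺ < Na⁺ < F⁻ < O²⁻. The fourth smallest is F⁻.

F⁻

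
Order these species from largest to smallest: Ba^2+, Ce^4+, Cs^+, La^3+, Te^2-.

These species are isoelectronic with 54 electrons. The only difference is the number of protons: Ce^4+ (Z=58), La^3+ (Z=57), Ba^2+ (Z=56), Cs^+ (Z=55), Te^2- (Z=52). The strongest nuclear pull (Ce^4+) gives the smallest ion.

Te^2- > Cs^+ > Ba^2+ > La^3+ > Ce^4+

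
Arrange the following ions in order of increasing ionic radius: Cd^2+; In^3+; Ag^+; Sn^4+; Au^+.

Tabulating Z and e⁻: Sn^4+ (Z=50, 46 e⁻), In^3+ (Z=49, 46 e⁻), Cd^2+ (Z=48, 46 e⁻), Ag^+ (Z=47, 46 e⁻), Au^+ (Z=79, 78 e⁻). Sn^4+ < In^3+ (both 46 e⁻, Z=50>49); In^3+ < Cd^2+ (both 46 e⁻, Z=49>48); Cd^2+ < Ag^+ (both 46 e⁻, Z=48>47); Ag^+ < Au^+ (same group, 1 shell fewer).

Sn^4+ < In^3+ < Cd^2+ < Ag^+ < Au^+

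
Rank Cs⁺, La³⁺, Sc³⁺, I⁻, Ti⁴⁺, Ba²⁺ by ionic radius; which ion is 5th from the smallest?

Cs⁺

Work out protons and electrons: Ti⁴⁺ has 18 e⁻ (Z=22), Sc³⁺ has 18 e⁻ (Z=21), La³⁺ has 54 e⁻ (Z=57), Ba²⁺ has 54 e⁻ (Z=56), Cs⁺ has 54 e⁻ (Z=55), I⁻ has 54 e⁻ (Z=53). Ti⁴⁺ < Sc³⁺ (isoelectronic, higher Z=22 is smaller); Sc³⁺ < La³⁺ (same group, 2 shells fewer); La³⁺ < Ba²⁺ (isoelectronic, higher Z=57 is smaller); Ba²⁺ < Cs⁺ (isoelectronic, higher Z=56 is smaller); Cs⁺ < I⁻ (isoelectronic, higher Z=55 is smaller).
So the order is Ti⁴⁺ < Sc³⁺ < La³⁺ < Ba²⁺ < Cs⁺ < I⁻; the 5th-smallest ion is Cs⁺.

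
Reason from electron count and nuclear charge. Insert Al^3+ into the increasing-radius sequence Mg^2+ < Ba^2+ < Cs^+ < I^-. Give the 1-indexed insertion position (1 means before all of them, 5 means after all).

1

Al^3+ (Z=13, 10 e⁻), Mg^2+ (Z=12, 10 e⁻), Ba^2+ (Z=56, 54 e⁻), Cs^+ (Z=55, 54 e⁻), I^- (Z=53, 54 e⁻). Al^3+ < Mg^2+ (isoelectronic, higher Z=13 is smaller); Mg^2+ < Ba^2+ (same group, 3 shells fewer); Ba^2+ < Cs^+ (isoelectronic, higher Z=56 is smaller); Cs^+ < I^- (isoelectronic, higher Z=55 is smaller).
With Al^3+ included the full order is Al^3+ < Mg^2+ < Ba^2+ < Cs^+ < I^-, so it takes position 1.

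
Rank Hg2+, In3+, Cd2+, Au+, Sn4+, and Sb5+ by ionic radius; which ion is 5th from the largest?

Sn4+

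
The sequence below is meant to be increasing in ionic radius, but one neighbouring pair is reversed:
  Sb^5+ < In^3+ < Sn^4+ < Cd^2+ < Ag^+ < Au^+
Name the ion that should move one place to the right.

The pair In^3+, Sn^4+ is the wrong way round — both have 46 electrons but Z(Sn)=50 > Z(In)=49, so Sn^4+ should be the smaller of the two. All other adjacent pairs agree with periodic trends, so In^3+ is the misplaced ion.

In^3+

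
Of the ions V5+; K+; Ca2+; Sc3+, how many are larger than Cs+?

0

Electron counts and nuclear charges: V5+: 18 e⁻, Z=23, Sc3+: 18 e⁻, Z=21, Ca2+: 18 e⁻, Z=20, K+: 18 e⁻, Z=19, Cs+: 54 e⁻, Z=55. V5+ < Sc3+ (isoelectronic, higher Z=23 is smaller); Sc3+ < Ca2+ (isoelectronic, higher Z=21 is smaller); Ca2+ < K+ (isoelectronic, higher Z=20 is smaller); K+ < Cs+ (same group, period 4 vs 6).
Relative to Cs+, the ions that are larger are none. Count: 0.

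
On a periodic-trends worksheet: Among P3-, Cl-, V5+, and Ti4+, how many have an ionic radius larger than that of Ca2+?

2

Each ion has 18 electrons. The ranking follows nuclear charge in reverse — greater Z gives a smaller radius. V5+ (Z=23), Ti4+ (Z=22), Ca2+ (Z=20), Cl- (Z=17), P3- (Z=15).
Ordering all of them (including Ca2+) by radius gives V5+ < Ti4+ < Ca2+ < Cl- < P3-. That's 2.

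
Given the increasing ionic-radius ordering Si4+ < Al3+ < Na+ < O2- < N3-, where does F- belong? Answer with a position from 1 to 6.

4

Each ion has 10 electrons. The ranking follows nuclear charge in reverse — greater Z gives a smaller radius. Si4+ (Z=14), Al3+ (Z=13), Na+ (Z=11), F- (Z=9), O2- (Z=8), N3- (Z=7).
Putting F- in gives Si4+ < Al3+ < Na+ < F- < O2- < N3-; it lands at slot 4.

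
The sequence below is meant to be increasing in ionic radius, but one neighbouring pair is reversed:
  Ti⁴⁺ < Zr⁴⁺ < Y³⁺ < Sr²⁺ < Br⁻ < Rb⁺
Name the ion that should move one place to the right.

Br⁻

The pair Br⁻, Rb⁺ is the wrong way round — Rb⁺ and Br⁻ share 36 electrons; the higher nuclear charge on Rb (Z=37) contracts it more, so Rb⁺ < Br⁻. All other adjacent pairs agree with periodic trends, so Br⁻ is the misplaced ion.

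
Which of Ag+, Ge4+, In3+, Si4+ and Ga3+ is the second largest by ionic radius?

Tabulating Z and e⁻: Si4+ has 10 e⁻ (Z=14), Ge4+ has 28 e⁻ (Z=32), Ga3+ has 28 e⁻ (Z=31), In3+ has 46 e⁻ (Z=49), Ag+ has 46 e⁻ (Z=47). Si4+ < Ge4+ (same group, 1 shell fewer); Ge4+ < Ga3+ (both 28 e⁻, Z=32>31); Ga3+ < In3+ (same group, 1 shell fewer); In3+ < Ag+ (isoelectronic, higher Z=49 is smaller).
Ordering: Si4+ < Ge4+ < Ga3+ < In3+ < Ag+. The second largest is In3+.

In3+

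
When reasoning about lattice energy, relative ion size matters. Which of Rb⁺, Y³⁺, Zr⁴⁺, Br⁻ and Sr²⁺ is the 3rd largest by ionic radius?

Isoelectronic series (36 e⁻ each). Size is set by nuclear charge: more protons means a smaller ion. Zr⁴⁺ (Z=40), Y³⁺ (Z=39), Sr²⁺ (Z=38), Rb⁺ (Z=37), Br⁻ (Z=35).
Full ascending order: Zr⁴⁺ < Y³⁺ < Sr²⁺ < Rb⁺ < Br⁻. Counting from the largest, position 3 is Sr²⁺.

Sr²⁺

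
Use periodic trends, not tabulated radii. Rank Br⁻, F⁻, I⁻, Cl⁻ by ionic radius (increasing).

All are in the same group with charge -1. Radius grows down the group as n (the outermost shell) increases.

F⁻ < Cl⁻ < Br⁻ < I⁻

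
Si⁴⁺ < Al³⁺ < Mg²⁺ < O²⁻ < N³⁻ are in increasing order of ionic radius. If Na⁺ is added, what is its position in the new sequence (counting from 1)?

4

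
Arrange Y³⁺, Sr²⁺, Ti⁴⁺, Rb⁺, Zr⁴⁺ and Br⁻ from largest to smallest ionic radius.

Br⁻ > Rb⁺ > Sr²⁺ > Y³⁺ > Zr⁴⁺ > Ti⁴⁺

Work out protons and electrons: Ti⁴⁺: 18 e⁻, Z=22, Zr⁴⁺: 36 e⁻, Z=40, Y³⁺: 36 e⁻, Z=39, Sr²⁺: 36 e⁻, Z=38, Rb⁺: 36 e⁻, Z=37, Br⁻: 36 e⁻, Z=35. Ti⁴⁺ < Zr⁴⁺ (same group, 1 shell fewer); Zr⁴⁺ < Y³⁺ (both 36 e⁻, Z=40>39); Y³⁺ < Sr²⁺ (isoelectronic, higher Z=39 is smaller); Sr²⁺ < Rb⁺ (isoelectronic, higher Z=38 is smaller); Rb⁺ < Br⁻ (both 36 e⁻, Z=37>35).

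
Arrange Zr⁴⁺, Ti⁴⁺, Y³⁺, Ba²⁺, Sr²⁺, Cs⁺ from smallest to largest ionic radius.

Tabulating Z and e⁻: Ti⁴⁺ (Z=22, 18 e⁻), Zr⁴⁺ (Z=40, 36 e⁻), Y³⁺ (Z=39, 36 e⁻), Sr²⁺ (Z=38, 36 e⁻), Ba²⁺ (Z=56, 54 e⁻), Cs⁺ (Z=55, 54 e⁻). Ti⁴⁺ < Zr⁴⁺ (same group, period 4 vs 5); Zr⁴⁺ < Y³⁺ (both 36 e⁻, Z=40>39); Y³⁺ < Sr²⁺ (isoelectronic, higher Z=39 is smaller); Sr²⁺ < Ba²⁺ (same group, period 5 vs 6); Ba²⁺ < Cs⁺ (both 54 e⁻, Z=56>55).

Ti⁴⁺ < Zr⁴⁺ < Y³⁺ < Sr²⁺ < Ba²⁺ < Cs⁺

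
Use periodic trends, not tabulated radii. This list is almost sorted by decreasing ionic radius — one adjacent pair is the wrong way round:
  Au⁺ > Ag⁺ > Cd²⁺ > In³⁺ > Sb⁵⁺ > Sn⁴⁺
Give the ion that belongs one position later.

Compare adjacent ions: Sb⁵⁺ and Sn⁴⁺ share 46 electrons; the higher nuclear charge on Sb (Z=51) contracts it more, so Sb⁵⁺ < Sn⁴⁺ — yet in this decreasing list Sb⁵⁺ sits before Sn⁴⁺. Nothing else is reversed, so Sb⁵⁺ should move one place to the right.

Sb⁵⁺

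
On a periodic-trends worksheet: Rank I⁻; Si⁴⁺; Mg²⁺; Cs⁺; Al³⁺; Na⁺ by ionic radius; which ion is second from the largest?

Cs⁺

Tabulating Z and e⁻: Si⁴⁺: 10 e⁻, Z=14, Al³⁺: 10 e⁻, Z=13, Mg²⁺: 10 e⁻, Z=12, Na⁺: 10 e⁻, Z=11, Cs⁺: 54 e⁻, Z=55, I⁻: 54 e⁻, Z=53. Si⁴⁺ < Al³⁺ (isoelectronic, higher Z=14 is smaller); Al³⁺ < Mg²⁺ (isoelectronic, higher Z=13 is smaller); Mg²⁺ < Na⁺ (both 10 e⁻, Z=12>11); Na⁺ < Cs⁺ (same group, 3 shells fewer); Cs⁺ < I⁻ (isoelectronic, higher Z=55 is smaller).
So the order is Si⁴⁺ < Al³⁺ < Mg²⁺ < Na⁺ < Cs⁺ < I⁻; the 2nd-largest ion is Cs⁺.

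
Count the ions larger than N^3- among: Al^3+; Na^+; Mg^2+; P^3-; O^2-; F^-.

1

Electron counts and nuclear charges: Al^3+ (Z=13, 10 e⁻), Mg^2+ (Z=12, 10 e⁻), Na^+ (Z=11, 10 e⁻), F^- (Z=9, 10 e⁻), O^2- (Z=8, 10 e⁻), N^3- (Z=7, 10 e⁻), P^3- (Z=15, 18 e⁻). Al^3+ < Mg^2+ (both 10 e⁻, Z=13>12); Mg^2+ < Na^+ (isoelectronic, higher Z=12 is smaller); Na^+ < F^- (isoelectronic, higher Z=11 is smaller); F^- < O^2- (isoelectronic, higher Z=9 is smaller); O^2- < N^3- (isoelectronic, higher Z=8 is smaller); N^3- < P^3- (same group, 1 shell fewer).
Ordering all of them (including N^3-) by radius gives Al^3+ < Mg^2+ < Na^+ < F^- < O^2- < N^3- < P^3-. So 1 is larger.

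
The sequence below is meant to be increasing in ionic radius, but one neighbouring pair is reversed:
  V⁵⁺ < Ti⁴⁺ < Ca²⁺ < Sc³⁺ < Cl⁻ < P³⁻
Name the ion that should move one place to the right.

Ca²⁺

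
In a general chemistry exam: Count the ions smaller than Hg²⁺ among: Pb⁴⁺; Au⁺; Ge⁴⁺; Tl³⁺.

3

Work out protons and electrons: Ge⁴⁺: 28 e⁻, Z=32, Pb⁴⁺: 78 e⁻, Z=82, Tl³⁺: 78 e⁻, Z=81, Hg²⁺: 78 e⁻, Z=80, Au⁺: 78 e⁻, Z=79. Ge⁴⁺ < Pb⁴⁺ (same group, period 4 vs 6); Pb⁴⁺ < Tl³⁺ (isoelectronic, higher Z=82 is smaller); Tl³⁺ < Hg²⁺ (isoelectronic, higher Z=81 is smaller); Hg²⁺ < Au⁺ (isoelectronic, higher Z=80 is smaller).
Overall: Ge⁴⁺ < Pb⁴⁺ < Tl³⁺ < Hg²⁺ < Au⁺. Hg²⁺ has 3 below it and 1 above. Count: 3.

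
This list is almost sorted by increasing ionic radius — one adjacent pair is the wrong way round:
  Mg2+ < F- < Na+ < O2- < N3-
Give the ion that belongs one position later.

F-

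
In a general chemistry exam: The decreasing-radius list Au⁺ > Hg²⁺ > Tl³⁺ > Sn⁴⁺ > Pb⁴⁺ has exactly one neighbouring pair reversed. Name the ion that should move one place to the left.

Check each adjacent pair. Sn⁴⁺ and Pb⁴⁺ are reversed: both in group 14 with the same charge; Sn⁴⁺ (period 5) has the smaller radius. No other neighbouring pair contradicts the periodic trends, so Pb⁴⁺ is the ion listed too late.

Pb⁴⁺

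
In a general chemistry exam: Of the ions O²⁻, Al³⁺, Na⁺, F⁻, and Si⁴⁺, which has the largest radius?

O²⁻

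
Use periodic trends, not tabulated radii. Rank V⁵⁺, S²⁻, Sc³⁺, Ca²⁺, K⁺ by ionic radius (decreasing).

S²⁻ > K⁺ > Ca²⁺ > Sc³⁺ > V⁵⁺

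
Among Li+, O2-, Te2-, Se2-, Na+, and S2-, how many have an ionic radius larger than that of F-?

Tabulating Z and e⁻: Li+: 2 e⁻, Z=3, Na+: 10 e⁻, Z=11, F-: 10 e⁻, Z=9, O2-: 10 e⁻, Z=8, S2-: 18 e⁻, Z=16, Se2-: 36 e⁻, Z=34, Te2-: 54 e⁻, Z=52. Li+ < Na+ (same group, period 2 vs 3); Na+ < F- (both 10 e⁻, Z=11>9); F- < O2- (both 10 e⁻, Z=9>8); O2- < S2- (same group, period 2 vs 3); S2- < Se2- (same group, period 3 vs 4); Se2- < Te2- (same group, 1 shell fewer).
Ordering all of them (including F-) by radius gives Li+ < Na+ < F- < O2- < S2- < Se2- < Te2-. So 4 are larger.

4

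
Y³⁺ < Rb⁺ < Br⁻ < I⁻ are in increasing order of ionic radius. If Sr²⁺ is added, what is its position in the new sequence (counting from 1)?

Y³⁺ (Z=39, 36 e⁻), Sr²⁺ (Z=38, 36 e⁻), Rb⁺ (Z=37, 36 e⁻), Br⁻ (Z=35, 36 e⁻), I⁻ (Z=53, 54 e⁻). Y³⁺ < Sr²⁺ (isoelectronic, higher Z=39 is smaller); Sr²⁺ < Rb⁺ (both 36 e⁻, Z=38>37); Rb⁺ < Br⁻ (isoelectronic, higher Z=37 is smaller); Br⁻ < I⁻ (same group, period 4 vs 5).
With Sr²⁺ included the full order is Y³⁺ < Sr²⁺ < Rb⁺ < Br⁻ < I⁻, so it takes position 2.

2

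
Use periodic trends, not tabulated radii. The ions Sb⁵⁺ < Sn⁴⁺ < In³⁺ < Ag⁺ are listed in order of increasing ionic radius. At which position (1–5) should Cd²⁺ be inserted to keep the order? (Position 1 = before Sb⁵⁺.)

4

All of these have 46 electrons (isoelectronic). With the same electron cloud, the ion with the most protons pulls it in tightest. Nuclear charges: Sb⁵⁺ (Z=51), Sn⁴⁺ (Z=50), In³⁺ (Z=49), Cd²⁺ (Z=48), Ag⁺ (Z=47). Highest Z is smallest.
Merged order: Sb⁵⁺ < Sn⁴⁺ < In³⁺ < Cd²⁺ < Ag⁺ — Cd²⁺ is number 4.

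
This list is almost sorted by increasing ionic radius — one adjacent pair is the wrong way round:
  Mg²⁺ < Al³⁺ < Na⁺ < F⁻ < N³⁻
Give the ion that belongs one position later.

Compare adjacent ions: both have 10 electrons but Z(Al)=13 > Z(Mg)=12, so Al³⁺ should be the smaller of the two — yet in this increasing list Mg²⁺ sits before Al³⁺. Nothing else is reversed, so Mg²⁺ should move one place to the right.

Mg²⁺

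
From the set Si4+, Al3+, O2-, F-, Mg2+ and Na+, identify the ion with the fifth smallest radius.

Isoelectronic series (10 e⁻ each). Size is set by nuclear charge: more protons means a smaller ion. Si4+ (Z=14), Al3+ (Z=13), Mg2+ (Z=12), Na+ (Z=11), F- (Z=9), O2- (Z=8).
Full ascending order: Si4+ < Al3+ < Mg2+ < Na+ < F- < O2-. Counting from the smallest, position 5 is F-.

F-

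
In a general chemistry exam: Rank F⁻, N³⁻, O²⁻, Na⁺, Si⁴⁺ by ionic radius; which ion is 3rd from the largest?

F⁻

Each ion has 10 electrons. The ranking follows nuclear charge in reverse — greater Z gives a smaller radius. Si⁴⁺ (Z=14), Na⁺ (Z=11), F⁻ (Z=9), O²⁻ (Z=8), N³⁻ (Z=7).
That gives Si⁴⁺ < Na⁺ < F⁻ < O²⁻ < N³⁻. From the largest end, number 3 is F⁻.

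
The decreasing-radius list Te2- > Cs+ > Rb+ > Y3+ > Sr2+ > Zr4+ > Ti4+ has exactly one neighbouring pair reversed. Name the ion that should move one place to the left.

Sr2+

Check each adjacent pair. Y3+ and Sr2+ are reversed: both have 36 electrons but Z(Y)=39 > Z(Sr)=38, so Y3+ should be the smaller of the two. No other neighbouring pair contradicts the periodic trends, so Sr2+ is the ion listed too late.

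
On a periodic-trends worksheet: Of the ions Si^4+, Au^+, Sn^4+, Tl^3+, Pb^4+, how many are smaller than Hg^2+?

4

Electron counts and nuclear charges: Si^4+ has 10 e⁻ (Z=14), Sn^4+ has 46 e⁻ (Z=50), Pb^4+ has 78 e⁻ (Z=82), Tl^3+ has 78 e⁻ (Z=81), Hg^2+ has 78 e⁻ (Z=80), Au^+ has 78 e⁻ (Z=79). Si^4+ < Sn^4+ (same group, 2 shells fewer); Sn^4+ < Pb^4+ (same group, period 5 vs 6); Pb^4+ < Tl^3+ (both 78 e⁻, Z=82>81); Tl^3+ < Hg^2+ (both 78 e⁻, Z=81>80); Hg^2+ < Au^+ (both 78 e⁻, Z=80>79).
Overall: Si^4+ < Sn^4+ < Pb^4+ < Tl^3+ < Hg^2+ < Au^+. Hg^2+ has 4 below it and 1 above. So 4 are smaller.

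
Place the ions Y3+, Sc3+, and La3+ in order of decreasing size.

La3+ > Y3+ > Sc3+

All are in the same group with charge +3. Radius grows down the group as n (the outermost shell) increases.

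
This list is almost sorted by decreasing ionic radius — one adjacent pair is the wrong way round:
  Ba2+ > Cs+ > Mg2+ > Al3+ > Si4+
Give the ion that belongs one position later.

Compare adjacent ions: Ba2+ and Cs+ share 54 electrons; the higher nuclear charge on Ba (Z=56) contracts it more, so Ba2+ < Cs+ — yet in this decreasing list Ba2+ sits before Cs+. Nothing else is reversed, so Ba2+ should move one place to the right.

Ba2+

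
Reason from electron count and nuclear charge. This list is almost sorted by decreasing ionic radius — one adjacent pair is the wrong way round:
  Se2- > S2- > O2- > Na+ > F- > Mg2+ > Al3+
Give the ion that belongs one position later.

Na+

Compare adjacent ions: Na+ and F- share 10 electrons; the higher nuclear charge on Na (Z=11) contracts it more, so Na+ < F- — yet in this decreasing list Na+ sits before F-. Nothing else is reversed, so Na+ should move one place to the right.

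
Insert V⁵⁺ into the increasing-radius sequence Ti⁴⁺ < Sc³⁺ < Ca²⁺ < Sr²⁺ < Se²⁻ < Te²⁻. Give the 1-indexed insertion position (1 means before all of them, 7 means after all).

First list Z and electron count for each: V⁵⁺ (Z=23, 18 e⁻), Ti⁴⁺ (Z=22, 18 e⁻), Sc³⁺ (Z=21, 18 e⁻), Ca²⁺ (Z=20, 18 e⁻), Sr²⁺ (Z=38, 36 e⁻), Se²⁻ (Z=34, 36 e⁻), Te²⁻ (Z=52, 54 e⁻). V⁵⁺ < Ti⁴⁺ (isoelectronic, higher Z=23 is smaller); Ti⁴⁺ < Sc³⁺ (isoelectronic, higher Z=22 is smaller); Sc³⁺ < Ca²⁺ (isoelectronic, higher Z=21 is smaller); Ca²⁺ < Sr²⁺ (same group, period 4 vs 5); Sr²⁺ < Se²⁻ (both 36 e⁻, Z=38>34); Se²⁻ < Te²⁻ (same group, 1 shell fewer).
The complete sequence is V⁵⁺ < Ti⁴⁺ < Sc³⁺ < Ca²⁺ < Sr²⁺ < Se²⁻ < Te²⁻. V⁵⁺ sits at position 1.

1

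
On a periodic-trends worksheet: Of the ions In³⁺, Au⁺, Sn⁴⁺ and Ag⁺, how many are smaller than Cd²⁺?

2

Sn⁴⁺ (Z=50, 46 e⁻), In³⁺ (Z=49, 46 e⁻), Cd²⁺ (Z=48, 46 e⁻), Ag⁺ (Z=47, 46 e⁻), Au⁺ (Z=79, 78 e⁻). Sn⁴⁺ < In³⁺ (isoelectronic, higher Z=50 is smaller); In³⁺ < Cd²⁺ (isoelectronic, higher Z=49 is smaller); Cd²⁺ < Ag⁺ (isoelectronic, higher Z=48 is smaller); Ag⁺ < Au⁺ (same group, 1 shell fewer).
Placing each against Cd²⁺: smaller — Sn⁴⁺, In³⁺; larger — Ag⁺, Au⁺. So 2 are smaller.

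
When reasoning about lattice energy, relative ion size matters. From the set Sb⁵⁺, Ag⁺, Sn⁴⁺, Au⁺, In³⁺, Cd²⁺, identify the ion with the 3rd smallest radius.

In³⁺

Electron counts and nuclear charges: Sb⁵⁺: 46 e⁻, Z=51, Sn⁴⁺: 46 e⁻, Z=50, In³⁺: 46 e⁻, Z=49, Cd²⁺: 46 e⁻, Z=48, Ag⁺: 46 e⁻, Z=47, Au⁺: 78 e⁻, Z=79. Sb⁵⁺ < Sn⁴⁺ (isoelectronic, higher Z=51 is smaller); Sn⁴⁺ < In³⁺ (isoelectronic, higher Z=50 is smaller); In³⁺ < Cd²⁺ (both 46 e⁻, Z=49>48); Cd²⁺ < Ag⁺ (isoelectronic, higher Z=48 is smaller); Ag⁺ < Au⁺ (same group, period 5 vs 6).
So the order is Sb⁵⁺ < Sn⁴⁺ < In³⁺ < Cd²⁺ < Ag⁺ < Au⁺; the 3rd-smallest ion is In³⁺.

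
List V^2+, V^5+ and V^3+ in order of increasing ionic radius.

These are all V ions. Removing more electrons (higher positive charge) pulls the remaining electrons in closer, so V^5+ is smallest and V^2+ is largest.

V^5+ < V^3+ < V^2+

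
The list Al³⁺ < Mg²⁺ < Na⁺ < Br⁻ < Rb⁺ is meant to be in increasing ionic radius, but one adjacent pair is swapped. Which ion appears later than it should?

Rb⁺

Scanning neighbour by neighbour, only Br⁻/Rb⁺ violates a trend: both have 36 electrons but Z(Rb)=37 > Z(Br)=35, so Rb⁺ should be the smaller of the two. That makes Rb⁺ the one sitting a position late relative to where it belongs.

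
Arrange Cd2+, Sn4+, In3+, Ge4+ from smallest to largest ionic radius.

Ge4+ < Sn4+ < In3+ < Cd2+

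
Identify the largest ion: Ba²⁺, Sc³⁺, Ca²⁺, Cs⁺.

Work out protons and electrons: Sc³⁺ (Z=21, 18 e⁻), Ca²⁺ (Z=20, 18 e⁻), Ba²⁺ (Z=56, 54 e⁻), Cs⁺ (Z=55, 54 e⁻). Sc³⁺ < Ca²⁺ (both 18 e⁻, Z=21>20); Ca²⁺ < Ba²⁺ (same group, 2 shells fewer); Ba²⁺ < Cs⁺ (isoelectronic, higher Z=56 is smaller).

Cs⁺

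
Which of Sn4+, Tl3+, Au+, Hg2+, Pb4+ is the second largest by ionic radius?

Hg2+

Work out protons and electrons: Sn4+: 46 e⁻, Z=50, Pb4+: 78 e⁻, Z=82, Tl3+: 78 e⁻, Z=81, Hg2+: 78 e⁻, Z=80, Au+: 78 e⁻, Z=79. Sn4+ < Pb4+ (same group, 1 shell fewer); Pb4+ < Tl3+ (isoelectronic, higher Z=82 is smaller); Tl3+ < Hg2+ (isoelectronic, higher Z=81 is smaller); Hg2+ < Au+ (isoelectronic, higher Z=80 is smaller).
Ordering: Sn4+ < Pb4+ < Tl3+ < Hg2+ < Au+. The second largest is Hg2+.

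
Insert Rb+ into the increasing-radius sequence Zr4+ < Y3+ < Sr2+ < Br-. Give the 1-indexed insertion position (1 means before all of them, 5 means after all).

4

These species are isoelectronic with 36 electrons. The only difference is the number of protons: Zr4+ (Z=40), Y3+ (Z=39), Sr2+ (Z=38), Rb+ (Z=37), Br- (Z=35). The strongest nuclear pull (Zr4+) gives the smallest ion.
Merged order: Zr4+ < Y3+ < Sr2+ < Rb+ < Br- — Rb+ is number 4.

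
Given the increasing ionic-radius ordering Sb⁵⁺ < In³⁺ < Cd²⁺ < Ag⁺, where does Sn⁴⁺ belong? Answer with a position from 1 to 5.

2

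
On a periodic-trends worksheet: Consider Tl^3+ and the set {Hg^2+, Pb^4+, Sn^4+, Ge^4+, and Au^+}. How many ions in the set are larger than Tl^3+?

Work out protons and electrons: Ge^4+ has 28 e⁻ (Z=32), Sn^4+ has 46 e⁻ (Z=50), Pb^4+ has 78 e⁻ (Z=82), Tl^3+ has 78 e⁻ (Z=81), Hg^2+ has 78 e⁻ (Z=80), Au^+ has 78 e⁻ (Z=79). Ge^4+ < Sn^4+ (same group, 1 shell fewer); Sn^4+ < Pb^4+ (same group, 1 shell fewer); Pb^4+ < Tl^3+ (both 78 e⁻, Z=82>81); Tl^3+ < Hg^2+ (both 78 e⁻, Z=81>80); Hg^2+ < Au^+ (both 78 e⁻, Z=80>79).
Relative to Tl^3+, the ions that are larger are Hg^2+, Au^+. Count: 2.

2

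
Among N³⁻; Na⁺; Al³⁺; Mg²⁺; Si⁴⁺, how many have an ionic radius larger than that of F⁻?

Each ion has 10 electrons. The ranking follows nuclear charge in reverse — greater Z gives a smaller radius. Si⁴⁺ (Z=14), Al³⁺ (Z=13), Mg²⁺ (Z=12), Na⁺ (Z=11), F⁻ (Z=9), N³⁻ (Z=7).
Ordering all of them (including F⁻) by radius gives Si⁴⁺ < Al³⁺ < Mg²⁺ < Na⁺ < F⁻ < N³⁻. Count: 1.

1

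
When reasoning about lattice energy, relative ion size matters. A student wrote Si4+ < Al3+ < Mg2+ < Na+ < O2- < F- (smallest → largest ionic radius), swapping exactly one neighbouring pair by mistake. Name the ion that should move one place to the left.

F-

Scanning neighbour by neighbour, only O2-/F- violates a trend: they are isoelectronic (10 e⁻) and F has more protons than O (9 vs 8), making F- smaller. That makes F- the one sitting a position late relative to where it belongs.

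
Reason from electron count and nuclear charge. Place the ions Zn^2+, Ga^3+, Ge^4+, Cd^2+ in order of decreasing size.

Cd^2+ > Zn^2+ > Ga^3+ > Ge^4+

Ge^4+: 28 e⁻, Z=32, Ga^3+: 28 e⁻, Z=31, Zn^2+: 28 e⁻, Z=30, Cd^2+: 46 e⁻, Z=48. Ge^4+ < Ga^3+ (both 28 e⁻, Z=32>31); Ga^3+ < Zn^2+ (both 28 e⁻, Z=31>30); Zn^2+ < Cd^2+ (same group, 1 shell fewer).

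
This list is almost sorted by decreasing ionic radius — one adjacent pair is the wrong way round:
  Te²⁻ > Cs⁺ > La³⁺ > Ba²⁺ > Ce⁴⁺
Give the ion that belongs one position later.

La³⁺

Scanning neighbour by neighbour, only La³⁺/Ba²⁺ violates a trend: they are isoelectronic (54 e⁻) and La has more protons than Ba (57 vs 56), making La³⁺ smaller. That makes La³⁺ the one sitting a position early relative to where it belongs.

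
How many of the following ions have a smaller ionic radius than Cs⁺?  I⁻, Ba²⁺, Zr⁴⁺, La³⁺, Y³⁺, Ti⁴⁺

Tabulating Z and e⁻: Ti⁴⁺: 18 e⁻, Z=22, Zr⁴⁺: 36 e⁻, Z=40, Y³⁺: 36 e⁻, Z=39, La³⁺: 54 e⁻, Z=57, Ba²⁺: 54 e⁻, Z=56, Cs⁺: 54 e⁻, Z=55, I⁻: 54 e⁻, Z=53. Ti⁴⁺ < Zr⁴⁺ (same group, 1 shell fewer); Zr⁴⁺ < Y³⁺ (isoelectronic, higher Z=40 is smaller); Y³⁺ < La³⁺ (same group, period 5 vs 6); La³⁺ < Ba²⁺ (both 54 e⁻, Z=57>56); Ba²⁺ < Cs⁺ (isoelectronic, higher Z=56 is smaller); Cs⁺ < I⁻ (both 54 e⁻, Z=55>53).
Overall: Ti⁴⁺ < Zr⁴⁺ < Y³⁺ < La³⁺ < Ba²⁺ < Cs⁺ < I⁻. Cs⁺ has 5 below it and 1 above. Count: 5.

5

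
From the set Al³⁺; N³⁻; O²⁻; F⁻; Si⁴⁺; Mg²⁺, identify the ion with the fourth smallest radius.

All of these have 10 electrons (isoelectronic). With the same electron cloud, the ion with the most protons pulls it in tightest. Nuclear charges: Si⁴⁺ (Z=14), Al³⁺ (Z=13), Mg²⁺ (Z=12), F⁻ (Z=9), O²⁻ (Z=8), N³⁻ (Z=7). Highest Z is smallest.
Full ascending order: Si⁴⁺ < Al³⁺ < Mg²⁺ < F⁻ < O²⁻ < N³⁻. Counting from the smallest, position 4 is F⁻.

F⁻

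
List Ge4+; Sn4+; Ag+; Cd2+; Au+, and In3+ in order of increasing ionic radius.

Ge4+ < Sn4+ < In3+ < Cd2+ < Ag+ < Au+

Work out protons and electrons: Ge4+ has 28 e⁻ (Z=32), Sn4+ has 46 e⁻ (Z=50), In3+ has 46 e⁻ (Z=49), Cd2+ has 46 e⁻ (Z=48), Ag+ has 46 e⁻ (Z=47), Au+ has 78 e⁻ (Z=79). Ge4+ < Sn4+ (same group, period 4 vs 5); Sn4+ < In3+ (both 46 e⁻, Z=50>49); In3+ < Cd2+ (isoelectronic, higher Z=49 is smaller); Cd2+ < Ag+ (isoelectronic, higher Z=48 is smaller); Ag+ < Au+ (same group, 1 shell fewer).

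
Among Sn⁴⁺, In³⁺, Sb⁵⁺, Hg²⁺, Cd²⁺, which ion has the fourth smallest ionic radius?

Cd²⁺

Sb⁵⁺ (Z=51, 46 e⁻), Sn⁴⁺ (Z=50, 46 e⁻), In³⁺ (Z=49, 46 e⁻), Cd²⁺ (Z=48, 46 e⁻), Hg²⁺ (Z=80, 78 e⁻). Sb⁵⁺ < Sn⁴⁺ (both 46 e⁻, Z=51>50); Sn⁴⁺ < In³⁺ (isoelectronic, higher Z=50 is smaller); In³⁺ < Cd²⁺ (isoelectronic, higher Z=49 is smaller); Cd²⁺ < Hg²⁺ (same group, 1 shell fewer).
So the order is Sb⁵⁺ < Sn⁴⁺ < In³⁺ < Cd²⁺ < Hg²⁺; the 4th-smallest ion is Cd²⁺.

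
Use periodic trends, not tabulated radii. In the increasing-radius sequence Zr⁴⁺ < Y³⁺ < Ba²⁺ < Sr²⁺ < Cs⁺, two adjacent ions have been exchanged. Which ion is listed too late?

Sr²⁺

Compare adjacent ions: both in group 2 with the same charge; Sr²⁺ (period 5) has the smaller radius — yet in this increasing list Ba²⁺ sits before Sr²⁺. Nothing else is reversed, so Sr²⁺ should move one place to the left.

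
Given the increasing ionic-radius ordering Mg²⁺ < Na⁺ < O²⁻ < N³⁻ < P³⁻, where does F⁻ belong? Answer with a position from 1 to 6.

3

Electron counts and nuclear charges: Mg²⁺ has 10 e⁻ (Z=12), Na⁺ has 10 e⁻ (Z=11), F⁻ has 10 e⁻ (Z=9), O²⁻ has 10 e⁻ (Z=8), N³⁻ has 10 e⁻ (Z=7), P³⁻ has 18 e⁻ (Z=15). Mg²⁺ < Na⁺ (isoelectronic, higher Z=12 is smaller); Na⁺ < F⁻ (both 10 e⁻, Z=11>9); F⁻ < O²⁻ (both 10 e⁻, Z=9>8); O²⁻ < N³⁻ (isoelectronic, higher Z=8 is smaller); N³⁻ < P³⁻ (same group, 1 shell fewer).
With F⁻ included the full order is Mg²⁺ < Na⁺ < F⁻ < O²⁻ < N³⁻ < P³⁻, so it takes position 3.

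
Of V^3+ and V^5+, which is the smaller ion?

These are all V ions. Removing more electrons (higher positive charge) pulls the remaining electrons in closer, so V^5+ is smallest and V^3+ is largest.

V^5+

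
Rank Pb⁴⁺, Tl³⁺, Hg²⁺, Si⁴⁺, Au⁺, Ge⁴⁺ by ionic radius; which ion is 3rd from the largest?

Tl³⁺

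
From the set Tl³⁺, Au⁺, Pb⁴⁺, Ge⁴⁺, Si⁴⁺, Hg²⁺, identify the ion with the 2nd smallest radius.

Tabulating Z and e⁻: Si⁴⁺ (Z=14, 10 e⁻), Ge⁴⁺ (Z=32, 28 e⁻), Pb⁴⁺ (Z=82, 78 e⁻), Tl³⁺ (Z=81, 78 e⁻), Hg²⁺ (Z=80, 78 e⁻), Au⁺ (Z=79, 78 e⁻). Si⁴⁺ < Ge⁴⁺ (same group, 1 shell fewer); Ge⁴⁺ < Pb⁴⁺ (same group, period 4 vs 6); Pb⁴⁺ < Tl³⁺ (both 78 e⁻, Z=82>81); Tl³⁺ < Hg²⁺ (both 78 e⁻, Z=81>80); Hg²⁺ < Au⁺ (both 78 e⁻, Z=80>79).
Ordering: Si⁴⁺ < Ge⁴⁺ < Pb⁴⁺ < Tl³⁺ < Hg²⁺ < Au⁺. The 2nd smallest is Ge⁴⁺.

Ge⁴⁺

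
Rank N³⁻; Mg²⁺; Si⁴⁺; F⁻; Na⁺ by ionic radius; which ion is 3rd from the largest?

Na⁺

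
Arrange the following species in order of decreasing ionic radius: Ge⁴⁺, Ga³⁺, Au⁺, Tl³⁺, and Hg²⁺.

Au⁺ > Hg²⁺ > Tl³⁺ > Ga³⁺ > Ge⁴⁺

Work out protons and electrons: Ge⁴⁺ has 28 e⁻ (Z=32), Ga³⁺ has 28 e⁻ (Z=31), Tl³⁺ has 78 e⁻ (Z=81), Hg²⁺ has 78 e⁻ (Z=80), Au⁺ has 78 e⁻ (Z=79). Ge⁴⁺ < Ga³⁺ (isoelectronic, higher Z=32 is smaller); Ga³⁺ < Tl³⁺ (same group, period 4 vs 6); Tl³⁺ < Hg²⁺ (isoelectronic, higher Z=81 is smaller); Hg²⁺ < Au⁺ (both 78 e⁻, Z=80>79).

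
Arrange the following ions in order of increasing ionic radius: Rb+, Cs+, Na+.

Same group, same charge. Going down the group adds an extra shell of electrons, so the ion gets larger: Na+ is highest in the group and smallest.

Na+ < Rb+ < Cs+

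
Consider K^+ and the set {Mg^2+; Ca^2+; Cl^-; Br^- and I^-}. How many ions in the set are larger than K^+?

3

Work out protons and electrons: Mg^2+ (Z=12, 10 e⁻), Ca^2+ (Z=20, 18 e⁻), K^+ (Z=19, 18 e⁻), Cl^- (Z=17, 18 e⁻), Br^- (Z=35, 36 e⁻), I^- (Z=53, 54 e⁻). Mg^2+ < Ca^2+ (same group, 1 shell fewer); Ca^2+ < K^+ (both 18 e⁻, Z=20>19); K^+ < Cl^- (both 18 e⁻, Z=19>17); Cl^- < Br^- (same group, 1 shell fewer); Br^- < I^- (same group, period 4 vs 5).
Placing each against K^+: smaller — Mg^2+, Ca^2+; larger — Cl^-, Br^-, I^-. Count: 3.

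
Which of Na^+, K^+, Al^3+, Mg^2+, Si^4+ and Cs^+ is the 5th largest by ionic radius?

Si^4+ (Z=14, 10 e⁻), Al^3+ (Z=13, 10 e⁻), Mg^2+ (Z=12, 10 e⁻), Na^+ (Z=11, 10 e⁻), K^+ (Z=19, 18 e⁻), Cs^+ (Z=55, 54 e⁻). Si^4+ < Al^3+ (isoelectronic, higher Z=14 is smaller); Al^3+ < Mg^2+ (isoelectronic, higher Z=13 is smaller); Mg^2+ < Na^+ (both 10 e⁻, Z=12>11); Na^+ < K^+ (same group, 1 shell fewer); K^+ < Cs^+ (same group, period 4 vs 6).
Ordering: Si^4+ < Al^3+ < Mg^2+ < Na^+ < K^+ < Cs^+. The 5th largest is Al^3+.

Al^3+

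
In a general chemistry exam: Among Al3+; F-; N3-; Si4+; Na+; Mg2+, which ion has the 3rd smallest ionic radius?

Mg2+

All of these have 10 electrons (isoelectronic). With the same electron cloud, the ion with the most protons pulls it in tightest. Nuclear charges: Si4+ (Z=14), Al3+ (Z=13), Mg2+ (Z=12), Na+ (Z=11), F- (Z=9), N3- (Z=7). Highest Z is smallest.
That gives Si4+ < Al3+ < Mg2+ < Na+ < F- < N3-. From the smallest end, number 3 is Mg2+.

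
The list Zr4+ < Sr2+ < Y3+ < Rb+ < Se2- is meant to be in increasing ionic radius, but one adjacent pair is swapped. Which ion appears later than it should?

Compare adjacent ions: both have 36 electrons but Z(Y)=39 > Z(Sr)=38, so Y3+ should be the smaller of the two — yet in this increasing list Sr2+ sits before Y3+. Nothing else is reversed, so Y3+ should move one place to the left.

Y3+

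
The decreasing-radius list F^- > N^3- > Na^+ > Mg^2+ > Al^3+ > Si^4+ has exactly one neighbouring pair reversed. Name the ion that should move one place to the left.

Scanning neighbour by neighbour, only F^-/N^3- violates a trend: F^- and N^3- share 10 electrons; the higher nuclear charge on F (Z=9) contracts it more, so F^- < N^3-. That makes N^3- the one sitting a position late relative to where it belongs.

N^3-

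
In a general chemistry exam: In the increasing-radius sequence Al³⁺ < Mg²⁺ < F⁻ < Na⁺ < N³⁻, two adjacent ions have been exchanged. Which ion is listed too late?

Compare adjacent ions: both have 10 electrons but Z(Na)=11 > Z(F)=9, so Na⁺ should be the smaller of the two — yet in this increasing list F⁻ sits before Na⁺. Nothing else is reversed, so Na⁺ should move one place to the left.

Na⁺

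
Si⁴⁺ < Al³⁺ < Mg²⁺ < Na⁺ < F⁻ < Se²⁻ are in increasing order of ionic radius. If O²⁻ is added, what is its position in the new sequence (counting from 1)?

6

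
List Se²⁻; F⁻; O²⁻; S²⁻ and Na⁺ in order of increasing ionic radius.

Na⁺ < F⁻ < O²⁻ < S²⁻ < Se²⁻

Tabulating Z and e⁻: Na⁺: 10 e⁻, Z=11, F⁻: 10 e⁻, Z=9, O²⁻: 10 e⁻, Z=8, S²⁻: 18 e⁻, Z=16, Se²⁻: 36 e⁻, Z=34. Na⁺ < F⁻ (both 10 e⁻, Z=11>9); F⁻ < O²⁻ (both 10 e⁻, Z=9>8); O²⁻ < S²⁻ (same group, period 2 vs 3); S²⁻ < Se²⁻ (same group, period 3 vs 4).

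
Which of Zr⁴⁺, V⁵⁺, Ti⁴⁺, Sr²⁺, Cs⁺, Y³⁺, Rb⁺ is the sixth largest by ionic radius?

Ti⁴⁺

V⁵⁺ (Z=23, 18 e⁻), Ti⁴⁺ (Z=22, 18 e⁻), Zr⁴⁺ (Z=40, 36 e⁻), Y³⁺ (Z=39, 36 e⁻), Sr²⁺ (Z=38, 36 e⁻), Rb⁺ (Z=37, 36 e⁻), Cs⁺ (Z=55, 54 e⁻). V⁵⁺ < Ti⁴⁺ (isoelectronic, higher Z=23 is smaller); Ti⁴⁺ < Zr⁴⁺ (same group, 1 shell fewer); Zr⁴⁺ < Y³⁺ (both 36 e⁻, Z=40>39); Y³⁺ < Sr²⁺ (isoelectronic, higher Z=39 is smaller); Sr²⁺ < Rb⁺ (isoelectronic, higher Z=38 is smaller); Rb⁺ < Cs⁺ (same group, period 5 vs 6).
Ordering: V⁵⁺ < Ti⁴⁺ < Zr⁴⁺ < Y³⁺ < Sr²⁺ < Rb⁺ < Cs⁺. The sixth largest is Ti⁴⁺.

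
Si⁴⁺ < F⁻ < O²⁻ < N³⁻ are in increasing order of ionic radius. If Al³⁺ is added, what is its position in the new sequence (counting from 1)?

All of these have 10 electrons (isoelectronic). With the same electron cloud, the ion with the most protons pulls it in tightest. Nuclear charges: Si⁴⁺ (Z=14), Al³⁺ (Z=13), F⁻ (Z=9), O²⁻ (Z=8), N³⁻ (Z=7). Highest Z is smallest.
With Al³⁺ included the full order is Si⁴⁺ < Al³⁺ < F⁻ < O²⁻ < N³⁻, so it takes position 2.

2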